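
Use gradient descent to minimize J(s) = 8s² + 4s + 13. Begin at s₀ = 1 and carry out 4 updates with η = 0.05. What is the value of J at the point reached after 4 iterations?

J′(s) = 16s + 4
Step 1: J′(1) = 20; s₁ = 1 − 0.05·20 = 0
Step 2: J′(0) = 4; s₂ = 0 − 0.05·4 = -0.2
Step 3: J′(-0.2) = 0.8; s₃ = -0.2 − 0.05·0.8 = -0.24
Step 4: J′(-0.24) = 0.16; s₄ = -0.24 − 0.05·0.16 = -0.248
J(-0.248) = 12.500032

12.500032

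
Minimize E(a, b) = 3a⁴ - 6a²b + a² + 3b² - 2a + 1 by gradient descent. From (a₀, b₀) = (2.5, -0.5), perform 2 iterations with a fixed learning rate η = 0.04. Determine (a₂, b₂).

∇E = (12a³ - 12ab + 2a - 2, -6a² + 6b)
Step 1: at (2.5, -0.5), ∇E = (205.5, -40.5) → (2.5, -0.5) − 0.04·(205.5, -40.5) = (-5.72, 1.12)
Step 2: at (-5.72, 1.12), ∇E = (-2182.354176, -189.5904) → (-5.72, 1.12) − 0.04·(-2182.354176, -189.5904) = (81.57416704, 8.703616)

(81.57416704, 8.703616)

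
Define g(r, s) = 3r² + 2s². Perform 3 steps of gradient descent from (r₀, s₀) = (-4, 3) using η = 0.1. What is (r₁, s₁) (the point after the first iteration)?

(-1.6, 1.8)

∇g = (6r, 4s)
Step 1: at (-4, 3), ∇g = (-24, 12) → (-4, 3) − 0.1·(-24, 12) = (-1.6, 1.8)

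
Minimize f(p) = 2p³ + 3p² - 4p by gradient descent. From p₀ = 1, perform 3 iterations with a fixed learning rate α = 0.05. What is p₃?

0.4797568

f′(p) = 6p² + 6p - 4
p₁ = 1 − 0.05·8 = 0.6
p₂ = 0.6 − 0.05·1.76 = 0.512
p₃ = 0.512 − 0.05·0.644864 = 0.4797568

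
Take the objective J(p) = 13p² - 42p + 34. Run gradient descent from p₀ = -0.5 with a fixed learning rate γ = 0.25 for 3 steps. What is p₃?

353.5625

J′(p) = 26p - 42
p₁ = -0.5 − 0.25·(-55) = 13.25
p₂ = 13.25 − 0.25·302.5 = -62.375
p₃ = -62.375 − 0.25·(-1663.75) = 353.5625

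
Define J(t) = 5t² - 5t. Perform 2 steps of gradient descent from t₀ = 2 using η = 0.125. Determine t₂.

0.59375

J′(t) = 10t - 5
t₁ = 2 − 0.125·15 = 0.125
t₂ = 0.125 − 0.125·(-3.75) = 0.59375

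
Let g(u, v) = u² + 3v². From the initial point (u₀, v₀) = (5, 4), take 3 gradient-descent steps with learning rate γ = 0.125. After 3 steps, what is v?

0.0625

∇g = (2u, 6v)
(u₁, v₁) = (5, 4) − 0.125·(10, 24) = (3.75, 1)
(u₂, v₂) = (3.75, 1) − 0.125·(7.5, 6) = (2.8125, 0.25)
(u₃, v₃) = (2.8125, 0.25) − 0.125·(5.625, 1.5) = (2.109375, 0.0625)
v = 0.0625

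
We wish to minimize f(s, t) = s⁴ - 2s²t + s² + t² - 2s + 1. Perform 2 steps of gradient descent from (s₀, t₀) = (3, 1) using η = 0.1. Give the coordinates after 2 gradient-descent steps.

(124.52, 11.88)

∇f = (4s³ - 4st + 2s - 2, -2s² + 2t)
(s₁, t₁) = (3, 1) − 0.1·(100, -16) = (-7, 2.6)
(s₂, t₂) = (-7, 2.6) − 0.1·(-1315.2, -92.8) = (124.52, 11.88)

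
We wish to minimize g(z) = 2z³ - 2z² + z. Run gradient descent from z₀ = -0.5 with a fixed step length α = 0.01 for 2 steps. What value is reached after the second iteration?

g′(z) = 6z² - 4z + 1
z₁ = -0.5 − 0.01·4.5 = -0.545
z₂ = -0.545 − 0.01·4.96215 = -0.5946215

-0.5946215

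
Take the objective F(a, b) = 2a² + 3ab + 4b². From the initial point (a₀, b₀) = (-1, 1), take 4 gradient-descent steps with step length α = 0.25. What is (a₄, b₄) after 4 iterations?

(0.71484375, 1.41015625)

∇F = (4a + 3b, 3a + 8b)
(a₁, b₁) = (-1, 1) − 0.25·(-1, 5) = (-0.75, -0.25)
(a₂, b₂) = (-0.75, -0.25) − 0.25·(-3.75, -4.25) = (0.1875, 0.8125)
(a₃, b₃) = (0.1875, 0.8125) − 0.25·(3.1875, 7.0625) = (-0.609375, -0.953125)
(a₄, b₄) = (-0.609375, -0.953125) − 0.25·(-5.296875, -9.453125) = (0.71484375, 1.41015625)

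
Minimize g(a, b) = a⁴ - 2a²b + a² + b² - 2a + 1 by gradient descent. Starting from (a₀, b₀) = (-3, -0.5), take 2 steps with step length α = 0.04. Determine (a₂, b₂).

∇g = (4a³ - 4ab + 2a - 2, -2a² + 2b)
(a₁, b₁) = (-3, -0.5) − 0.04·(-122, -19) = (1.88, 0.26)
(a₂, b₂) = (1.88, 0.26) − 0.04·(26.383488, -6.5488) = (0.82466048, 0.521952)

(0.82466048, 0.521952)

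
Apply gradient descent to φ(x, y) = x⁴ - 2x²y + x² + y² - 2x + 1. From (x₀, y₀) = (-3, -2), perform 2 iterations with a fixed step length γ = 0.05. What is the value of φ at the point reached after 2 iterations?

∇φ = (4x³ - 4xy + 2x - 2, -2x² + 2y)
Step 1: at (-3, -2), ∇φ = (-140, -22) → (-3, -2) − 0.05·(-140, -22) = (4, -0.9)
Step 2: at (4, -0.9), ∇φ = (276.4, -33.8) → (4, -0.9) − 0.05·(276.4, -33.8) = (-9.82, 0.79)
φ(-9.82, 0.79) = 9264.54107776

9264.54107776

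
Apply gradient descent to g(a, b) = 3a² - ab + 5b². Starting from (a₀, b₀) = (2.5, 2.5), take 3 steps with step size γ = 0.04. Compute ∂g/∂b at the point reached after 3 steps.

5.62816

∇g = (6a - b, -a + 10b)
(a₁, b₁) = (2.5, 2.5) − 0.04·(12.5, 22.5) = (2, 1.6)
(a₂, b₂) = (2, 1.6) − 0.04·(10.4, 14) = (1.584, 1.04)
(a₃, b₃) = (1.584, 1.04) − 0.04·(8.464, 8.816) = (1.24544, 0.68736)
∂g/∂b at (1.24544, 0.68736) = 5.62816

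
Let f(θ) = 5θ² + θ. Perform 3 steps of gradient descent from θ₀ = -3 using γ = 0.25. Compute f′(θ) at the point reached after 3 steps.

97.875

f′(θ) = 10θ + 1
Step 1: f′(-3) = -29; θ₁ = -3 − 0.25·(-29) = 4.25
Step 2: f′(4.25) = 43.5; θ₂ = 4.25 − 0.25·43.5 = -6.625
Step 3: f′(-6.625) = -65.25; θ₃ = -6.625 − 0.25·(-65.25) = 9.6875
f′(θ) at (9.6875) = 97.875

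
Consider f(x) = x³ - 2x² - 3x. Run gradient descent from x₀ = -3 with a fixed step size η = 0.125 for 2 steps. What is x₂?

f′(x) = 3x² - 4x - 3
Step 1: f′(-3) = 36; x₁ = -3 − 0.125·36 = -7.5
Step 2: f′(-7.5) = 195.75; x₂ = -7.5 − 0.125·195.75 = -31.96875

-31.96875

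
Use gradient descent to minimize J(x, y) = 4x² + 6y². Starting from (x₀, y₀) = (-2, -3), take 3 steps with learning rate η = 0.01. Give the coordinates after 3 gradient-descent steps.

(-1.557376, -2.044416)

∇J = (8x, 12y)
(x₁, y₁) = (-2, -3) − 0.01·(-16, -36) = (-1.84, -2.64)
(x₂, y₂) = (-1.84, -2.64) − 0.01·(-14.72, -31.68) = (-1.6928, -2.3232)
(x₃, y₃) = (-1.6928, -2.3232) − 0.01·(-13.5424, -27.8784) = (-1.557376, -2.044416)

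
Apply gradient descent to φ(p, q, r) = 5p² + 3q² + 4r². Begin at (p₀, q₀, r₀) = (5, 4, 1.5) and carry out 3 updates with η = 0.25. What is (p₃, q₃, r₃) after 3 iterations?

(-16.875, -0.5, -1.5)

∇φ = (10p, 6q, 8r)
(p₁, q₁, r₁) = (5, 4, 1.5) − 0.25·(50, 24, 12) = (-7.5, -2, -1.5)
(p₂, q₂, r₂) = (-7.5, -2, -1.5) − 0.25·(-75, -12, -12) = (11.25, 1, 1.5)
(p₃, q₃, r₃) = (11.25, 1, 1.5) − 0.25·(112.5, 6, 12) = (-16.875, -0.5, -1.5)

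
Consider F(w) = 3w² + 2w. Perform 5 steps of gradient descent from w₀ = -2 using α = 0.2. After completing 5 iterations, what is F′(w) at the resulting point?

F′(w) = 6w + 2
w₁ = -2 − 0.2·(-10) = 0
w₂ = 0 − 0.2·2 = -0.4
w₃ = -0.4 − 0.2·(-0.4) = -0.32
w₄ = -0.32 − 0.2·0.08 = -0.336
w₅ = -0.336 − 0.2·(-0.016) = -0.3328
F′(w) at (-0.3328) = 0.0032

0.0032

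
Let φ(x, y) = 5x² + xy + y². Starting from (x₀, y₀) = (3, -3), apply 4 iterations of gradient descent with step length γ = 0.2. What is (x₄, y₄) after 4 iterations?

(2.9184, -0.1536)

∇φ = (10x + y, x + 2y)
Step 1: at (3, -3), ∇φ = (27, -3) → (3, -3) − 0.2·(27, -3) = (-2.4, -2.4)
Step 2: at (-2.4, -2.4), ∇φ = (-26.4, -7.2) → (-2.4, -2.4) − 0.2·(-26.4, -7.2) = (2.88, -0.96)
Step 3: at (2.88, -0.96), ∇φ = (27.84, 0.96) → (2.88, -0.96) − 0.2·(27.84, 0.96) = (-2.688, -1.152)
Step 4: at (-2.688, -1.152), ∇φ = (-28.032, -4.992) → (-2.688, -1.152) − 0.2·(-28.032, -4.992) = (2.9184, -0.1536)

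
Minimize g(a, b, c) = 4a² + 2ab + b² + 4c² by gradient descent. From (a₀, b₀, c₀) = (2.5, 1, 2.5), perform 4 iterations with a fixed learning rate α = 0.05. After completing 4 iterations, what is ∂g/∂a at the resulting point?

∇g = (8a + 2b, 2a + 2b, 8c)
Step 1: at (2.5, 1, 2.5), ∇g = (22, 7, 20) → (2.5, 1, 2.5) − 0.05·(22, 7, 20) = (1.4, 0.65, 1.5)
Step 2: at (1.4, 0.65, 1.5), ∇g = (12.5, 4.1, 12) → (1.4, 0.65, 1.5) − 0.05·(12.5, 4.1, 12) = (0.775, 0.445, 0.9)
Step 3: at (0.775, 0.445, 0.9), ∇g = (7.09, 2.44, 7.2) → (0.775, 0.445, 0.9) − 0.05·(7.09, 2.44, 7.2) = (0.4205, 0.323, 0.54)
Step 4: at (0.4205, 0.323, 0.54), ∇g = (4.01, 1.487, 4.32) → (0.4205, 0.323, 0.54) − 0.05·(4.01, 1.487, 4.32) = (0.22, 0.24865, 0.324)
∂g/∂a at (0.22, 0.24865, 0.324) = 2.2573

2.2573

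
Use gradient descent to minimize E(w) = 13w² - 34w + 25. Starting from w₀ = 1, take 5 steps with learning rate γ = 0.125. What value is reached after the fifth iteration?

19.05078125

E′(w) = 26w - 34
w₁ = 1 − 0.125·(-8) = 2
w₂ = 2 − 0.125·18 = -0.25
w₃ = -0.25 − 0.125·(-40.5) = 4.8125
w₄ = 4.8125 − 0.125·91.125 = -6.578125
w₅ = -6.578125 − 0.125·(-205.03125) = 19.05078125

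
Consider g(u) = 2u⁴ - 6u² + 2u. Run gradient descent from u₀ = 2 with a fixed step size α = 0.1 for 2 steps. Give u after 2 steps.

g′(u) = 8u³ - 12u + 2
Step 1: g′(2) = 42; u₁ = 2 − 0.1·42 = -2.2
Step 2: g′(-2.2) = -56.784; u₂ = -2.2 − 0.1·(-56.784) = 3.4784

3.4784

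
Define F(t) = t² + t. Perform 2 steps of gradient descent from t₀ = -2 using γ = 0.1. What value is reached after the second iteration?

-1.46

F′(t) = 2t + 1
Step 1: F′(-2) = -3; t₁ = -2 − 0.1·(-3) = -1.7
Step 2: F′(-1.7) = -2.4; t₂ = -1.7 − 0.1·(-2.4) = -1.46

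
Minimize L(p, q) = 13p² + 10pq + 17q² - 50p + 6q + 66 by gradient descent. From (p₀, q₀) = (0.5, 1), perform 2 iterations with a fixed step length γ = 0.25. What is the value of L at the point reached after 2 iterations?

∇L = (26p + 10q - 50, 10p + 34q + 6)
(p₁, q₁) = (0.5, 1) − 0.25·(-27, 45) = (7.25, -10.25)
(p₂, q₂) = (7.25, -10.25) − 0.25·(36, -270) = (-1.75, 57.25)
L(-1.75, 57.25) = 55253.5

55253.5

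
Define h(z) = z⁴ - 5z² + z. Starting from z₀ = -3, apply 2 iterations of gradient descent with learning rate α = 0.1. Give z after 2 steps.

-32.2292

h′(z) = 4z³ - 10z + 1
z₁ = -3 − 0.1·(-77) = 4.7
z₂ = 4.7 − 0.1·369.292 = -32.2292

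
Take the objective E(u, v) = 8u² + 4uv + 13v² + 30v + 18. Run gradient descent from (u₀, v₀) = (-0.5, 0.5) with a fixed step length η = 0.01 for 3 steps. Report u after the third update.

∇E = (16u + 4v, 4u + 26v + 30)
(u₁, v₁) = (-0.5, 0.5) − 0.01·(-6, 41) = (-0.44, 0.09)
(u₂, v₂) = (-0.44, 0.09) − 0.01·(-6.68, 30.58) = (-0.3732, -0.2158)
(u₃, v₃) = (-0.3732, -0.2158) − 0.01·(-6.8344, 22.8964) = (-0.304856, -0.444764)
u = -0.304856

-0.304856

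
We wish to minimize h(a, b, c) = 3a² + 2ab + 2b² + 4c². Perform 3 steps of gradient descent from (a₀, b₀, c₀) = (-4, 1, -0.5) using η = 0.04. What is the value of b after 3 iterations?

1.22528

∇h = (6a + 2b, 2a + 4b, 8c)
Step 1: at (-4, 1, -0.5), ∇h = (-22, -4, -4) → (-4, 1, -0.5) − 0.04·(-22, -4, -4) = (-3.12, 1.16, -0.34)
Step 2: at (-3.12, 1.16, -0.34), ∇h = (-16.4, -1.6, -2.72) → (-3.12, 1.16, -0.34) − 0.04·(-16.4, -1.6, -2.72) = (-2.464, 1.224, -0.2312)
Step 3: at (-2.464, 1.224, -0.2312), ∇h = (-12.336, -0.032, -1.8496) → (-2.464, 1.224, -0.2312) − 0.04·(-12.336, -0.032, -1.8496) = (-1.97056, 1.22528, -0.157216)
b = 1.22528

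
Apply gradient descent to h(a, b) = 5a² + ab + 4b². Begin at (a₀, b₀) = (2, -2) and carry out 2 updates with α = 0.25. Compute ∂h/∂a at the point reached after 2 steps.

32.875

∇h = (10a + b, a + 8b)
Step 1: at (2, -2), ∇h = (18, -14) → (2, -2) − 0.25·(18, -14) = (-2.5, 1.5)
Step 2: at (-2.5, 1.5), ∇h = (-23.5, 9.5) → (-2.5, 1.5) − 0.25·(-23.5, 9.5) = (3.375, -0.875)
∂h/∂a at (3.375, -0.875) = 32.875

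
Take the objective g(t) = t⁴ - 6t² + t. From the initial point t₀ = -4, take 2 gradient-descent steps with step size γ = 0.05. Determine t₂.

-41.099575

g′(t) = 4t³ - 12t + 1
Step 1: g′(-4) = -207; t₁ = -4 − 0.05·(-207) = 6.35
Step 2: g′(6.35) = 948.9915; t₂ = 6.35 − 0.05·948.9915 = -41.099575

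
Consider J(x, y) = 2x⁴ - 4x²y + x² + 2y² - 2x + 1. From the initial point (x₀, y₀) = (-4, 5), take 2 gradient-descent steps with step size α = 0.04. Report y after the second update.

∇J = (8x³ - 8xy + 2x - 2, -4x² + 4y)
(x₁, y₁) = (-4, 5) − 0.04·(-362, -44) = (10.48, 6.76)
(x₂, y₂) = (10.48, 6.76) − 0.04·(8660.382336, -412.2816) = (-335.93529344, 23.251264)
y = 23.251264

23.251264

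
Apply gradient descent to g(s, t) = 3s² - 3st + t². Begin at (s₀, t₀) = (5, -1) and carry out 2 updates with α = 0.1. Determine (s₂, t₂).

(0.89, 1.07)

∇g = (6s - 3t, -3s + 2t)
(s₁, t₁) = (5, -1) − 0.1·(33, -17) = (1.7, 0.7)
(s₂, t₂) = (1.7, 0.7) − 0.1·(8.1, -3.7) = (0.89, 1.07)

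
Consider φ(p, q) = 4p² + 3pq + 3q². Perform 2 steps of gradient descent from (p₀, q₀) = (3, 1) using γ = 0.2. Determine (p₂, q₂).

∇φ = (8p + 3q, 3p + 6q)
Step 1: at (3, 1), ∇φ = (27, 15) → (3, 1) − 0.2·(27, 15) = (-2.4, -2)
Step 2: at (-2.4, -2), ∇φ = (-25.2, -19.2) → (-2.4, -2) − 0.2·(-25.2, -19.2) = (2.64, 1.84)

(2.64, 1.84)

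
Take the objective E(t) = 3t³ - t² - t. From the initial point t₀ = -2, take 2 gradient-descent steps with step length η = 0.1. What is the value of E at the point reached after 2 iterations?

E′(t) = 9t² - 2t - 1
Step 1: E′(-2) = 39; t₁ = -2 − 0.1·39 = -5.9
Step 2: E′(-5.9) = 324.09; t₂ = -5.9 − 0.1·324.09 = -38.309
E(-38.309) = -170093.777493887

-170093.777493887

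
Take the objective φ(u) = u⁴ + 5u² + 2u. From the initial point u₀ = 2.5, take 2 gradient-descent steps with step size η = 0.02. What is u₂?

0.49936712

φ′(u) = 4u³ + 10u + 2
Step 1: φ′(2.5) = 89.5; u₁ = 2.5 − 0.02·89.5 = 0.71
Step 2: φ′(0.71) = 10.531644; u₂ = 0.71 − 0.02·10.531644 = 0.49936712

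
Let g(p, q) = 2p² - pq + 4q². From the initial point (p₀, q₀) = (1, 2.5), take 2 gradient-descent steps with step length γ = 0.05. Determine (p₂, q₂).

∇g = (4p - q, -p + 8q)
(p₁, q₁) = (1, 2.5) − 0.05·(1.5, 19) = (0.925, 1.55)
(p₂, q₂) = (0.925, 1.55) − 0.05·(2.15, 11.475) = (0.8175, 0.97625)

(0.8175, 0.97625)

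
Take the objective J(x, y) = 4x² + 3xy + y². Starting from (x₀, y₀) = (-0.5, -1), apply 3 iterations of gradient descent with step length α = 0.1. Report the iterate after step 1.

(0.2, -0.65)

∇J = (8x + 3y, 3x + 2y)
(x₁, y₁) = (-0.5, -1) − 0.1·(-7, -3.5) = (0.2, -0.65)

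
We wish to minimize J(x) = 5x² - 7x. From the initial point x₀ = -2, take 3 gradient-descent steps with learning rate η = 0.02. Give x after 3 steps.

-0.6824

J′(x) = 10x - 7
x₁ = -2 − 0.02·(-27) = -1.46
x₂ = -1.46 − 0.02·(-21.6) = -1.028
x₃ = -1.028 − 0.02·(-17.28) = -0.6824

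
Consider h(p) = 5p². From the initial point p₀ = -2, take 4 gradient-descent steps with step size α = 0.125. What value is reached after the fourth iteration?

-0.0078125

h′(p) = 10p
p₁ = -2 − 0.125·(-20) = 0.5
p₂ = 0.5 − 0.125·5 = -0.125
p₃ = -0.125 − 0.125·(-1.25) = 0.03125
p₄ = 0.03125 − 0.125·0.3125 = -0.0078125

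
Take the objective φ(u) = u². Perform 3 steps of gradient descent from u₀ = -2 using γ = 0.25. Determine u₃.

-0.25

φ′(u) = 2u
Step 1: φ′(-2) = -4; u₁ = -2 − 0.25·(-4) = -1
Step 2: φ′(-1) = -2; u₂ = -1 − 0.25·(-2) = -0.5
Step 3: φ′(-0.5) = -1; u₃ = -0.5 − 0.25·(-1) = -0.25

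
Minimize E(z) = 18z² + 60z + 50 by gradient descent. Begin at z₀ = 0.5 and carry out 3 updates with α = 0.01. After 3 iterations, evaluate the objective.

5.806795784192

E′(z) = 36z + 60
z₁ = 0.5 − 0.01·78 = -0.28
z₂ = -0.28 − 0.01·49.92 = -0.7792
z₃ = -0.7792 − 0.01·31.9488 = -1.098688
E(-1.098688) = 5.806795784192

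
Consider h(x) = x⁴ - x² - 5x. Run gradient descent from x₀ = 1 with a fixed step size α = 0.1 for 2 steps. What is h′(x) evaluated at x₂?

h′(x) = 4x³ - 2x - 5
Step 1: h′(1) = -3; x₁ = 1 − 0.1·(-3) = 1.3
Step 2: h′(1.3) = 1.188; x₂ = 1.3 − 0.1·1.188 = 1.1812
h′(x) at (1.1812) = -0.770201042688

-0.770201042688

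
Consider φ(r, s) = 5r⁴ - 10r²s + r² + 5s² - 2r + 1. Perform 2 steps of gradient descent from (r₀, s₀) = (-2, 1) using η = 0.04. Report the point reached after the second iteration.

(-14.2483712, 5.01664)

∇φ = (20r³ - 20rs + 2r - 2, -10r² + 10s)
(r₁, s₁) = (-2, 1) − 0.04·(-126, -30) = (3.04, 2.2)
(r₂, s₂) = (3.04, 2.2) − 0.04·(432.20928, -70.416) = (-14.2483712, 5.01664)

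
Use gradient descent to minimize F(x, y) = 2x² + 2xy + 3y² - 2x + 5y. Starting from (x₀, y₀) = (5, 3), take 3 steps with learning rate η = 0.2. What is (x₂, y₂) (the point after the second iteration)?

∇F = (4x + 2y - 2, 2x + 6y + 5)
Step 1: at (5, 3), ∇F = (24, 33) → (5, 3) − 0.2·(24, 33) = (0.2, -3.6)
Step 2: at (0.2, -3.6), ∇F = (-8.4, -16.2) → (0.2, -3.6) − 0.2·(-8.4, -16.2) = (1.88, -0.36)

(1.88, -0.36)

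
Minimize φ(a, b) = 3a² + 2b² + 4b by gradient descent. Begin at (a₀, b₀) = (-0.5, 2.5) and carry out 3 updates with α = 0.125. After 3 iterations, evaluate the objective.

∇φ = (6a, 4b + 4)
(a₁, b₁) = (-0.5, 2.5) − 0.125·(-3, 14) = (-0.125, 0.75)
(a₂, b₂) = (-0.125, 0.75) − 0.125·(-0.75, 7) = (-0.03125, -0.125)
(a₃, b₃) = (-0.03125, -0.125) − 0.125·(-0.1875, 3.5) = (-0.0078125, -0.5625)
φ(-0.0078125, -0.5625) = -1.61700439453125

-1.61700439453125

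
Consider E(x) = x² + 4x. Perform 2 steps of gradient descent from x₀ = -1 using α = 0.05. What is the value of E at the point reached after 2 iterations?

-3.3439

E′(x) = 2x + 4
Step 1: E′(-1) = 2; x₁ = -1 − 0.05·2 = -1.1
Step 2: E′(-1.1) = 1.8; x₂ = -1.1 − 0.05·1.8 = -1.19
E(-1.19) = -3.3439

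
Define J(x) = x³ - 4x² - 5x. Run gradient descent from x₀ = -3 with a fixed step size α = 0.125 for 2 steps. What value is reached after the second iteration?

-45.5859375

J′(x) = 3x² - 8x - 5
Step 1: J′(-3) = 46; x₁ = -3 − 0.125·46 = -8.75
Step 2: J′(-8.75) = 294.6875; x₂ = -8.75 − 0.125·294.6875 = -45.5859375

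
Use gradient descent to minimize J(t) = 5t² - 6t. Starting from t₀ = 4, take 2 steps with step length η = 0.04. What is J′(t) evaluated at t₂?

12.24

J′(t) = 10t - 6
Step 1: J′(4) = 34; t₁ = 4 − 0.04·34 = 2.64
Step 2: J′(2.64) = 20.4; t₂ = 2.64 − 0.04·20.4 = 1.824
J′(t) at (1.824) = 12.24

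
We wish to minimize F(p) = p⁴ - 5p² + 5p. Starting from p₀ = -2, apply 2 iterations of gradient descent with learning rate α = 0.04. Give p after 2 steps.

-1.79384832

F′(p) = 4p³ - 10p + 5
p₁ = -2 − 0.04·(-7) = -1.72
p₂ = -1.72 − 0.04·1.846208 = -1.79384832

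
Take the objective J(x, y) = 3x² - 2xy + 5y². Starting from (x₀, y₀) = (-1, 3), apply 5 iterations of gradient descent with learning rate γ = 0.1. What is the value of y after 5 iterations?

∇J = (6x - 2y, -2x + 10y)
Step 1: at (-1, 3), ∇J = (-12, 32) → (-1, 3) − 0.1·(-12, 32) = (0.2, -0.2)
Step 2: at (0.2, -0.2), ∇J = (1.6, -2.4) → (0.2, -0.2) − 0.1·(1.6, -2.4) = (0.04, 0.04)
Step 3: at (0.04, 0.04), ∇J = (0.16, 0.32) → (0.04, 0.04) − 0.1·(0.16, 0.32) = (0.024, 0.008)
Step 4: at (0.024, 0.008), ∇J = (0.128, 0.032) → (0.024, 0.008) − 0.1·(0.128, 0.032) = (0.0112, 0.0048)
Step 5: at (0.0112, 0.0048), ∇J = (0.0576, 0.0256) → (0.0112, 0.0048) − 0.1·(0.0576, 0.0256) = (0.00544, 0.00224)
y = 0.00224

0.00224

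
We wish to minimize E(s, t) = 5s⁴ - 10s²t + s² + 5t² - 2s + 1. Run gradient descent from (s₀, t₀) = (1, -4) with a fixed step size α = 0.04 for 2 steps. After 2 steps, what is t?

2.4

∇E = (20s³ - 20st + 2s - 2, -10s² + 10t)
Step 1: at (1, -4), ∇E = (100, -50) → (1, -4) − 0.04·(100, -50) = (-3, -2)
Step 2: at (-3, -2), ∇E = (-668, -110) → (-3, -2) − 0.04·(-668, -110) = (23.72, 2.4)
t = 2.4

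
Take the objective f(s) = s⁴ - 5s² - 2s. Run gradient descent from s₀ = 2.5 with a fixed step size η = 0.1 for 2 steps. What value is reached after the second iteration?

f′(s) = 4s³ - 10s - 2
s₁ = 2.5 − 0.1·35.5 = -1.05
s₂ = -1.05 − 0.1·3.8695 = -1.43695

-1.43695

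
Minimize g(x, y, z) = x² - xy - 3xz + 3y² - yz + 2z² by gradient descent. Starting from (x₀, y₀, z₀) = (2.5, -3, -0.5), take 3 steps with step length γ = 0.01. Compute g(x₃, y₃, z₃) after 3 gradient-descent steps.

29.766396242451

∇g = (2x - y - 3z, -x + 6y - z, -3x - y + 4z)
(x₁, y₁, z₁) = (2.5, -3, -0.5) − 0.01·(9.5, -20, -6.5) = (2.405, -2.8, -0.435)
(x₂, y₂, z₂) = (2.405, -2.8, -0.435) − 0.01·(8.915, -18.77, -6.155) = (2.31585, -2.6123, -0.37345)
(x₃, y₃, z₃) = (2.31585, -2.6123, -0.37345) − 0.01·(8.36435, -17.6162, -5.82905) = (2.2322065, -2.436138, -0.3151595)
g(2.2322065, -2.436138, -0.3151595) = 29.766396242451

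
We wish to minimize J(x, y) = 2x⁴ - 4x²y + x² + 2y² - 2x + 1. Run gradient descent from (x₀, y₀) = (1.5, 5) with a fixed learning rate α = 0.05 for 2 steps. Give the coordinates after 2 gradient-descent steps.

∇J = (8x³ - 8xy + 2x - 2, -4x² + 4y)
(x₁, y₁) = (1.5, 5) − 0.05·(-32, 11) = (3.1, 4.45)
(x₂, y₂) = (3.1, 4.45) − 0.05·(132.168, -20.64) = (-3.5084, 5.482)

(-3.5084, 5.482)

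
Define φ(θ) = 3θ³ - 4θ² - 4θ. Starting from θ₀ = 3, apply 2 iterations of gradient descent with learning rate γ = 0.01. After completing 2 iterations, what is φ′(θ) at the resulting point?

20.664686460249

φ′(θ) = 9θ² - 8θ - 4
Step 1: φ′(3) = 53; θ₁ = 3 − 0.01·53 = 2.47
Step 2: φ′(2.47) = 31.1481; θ₂ = 2.47 − 0.01·31.1481 = 2.158519
φ′(θ) at (2.158519) = 20.664686460249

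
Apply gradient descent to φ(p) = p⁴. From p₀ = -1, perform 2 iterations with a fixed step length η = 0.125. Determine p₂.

-0.4375

φ′(p) = 4p³
p₁ = -1 − 0.125·(-4) = -0.5
p₂ = -0.5 − 0.125·(-0.5) = -0.4375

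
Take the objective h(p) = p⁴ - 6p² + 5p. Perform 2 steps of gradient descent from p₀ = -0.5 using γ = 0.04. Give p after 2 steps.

h′(p) = 4p³ - 12p + 5
p₁ = -0.5 − 0.04·10.5 = -0.92
p₂ = -0.92 − 0.04·12.925248 = -1.43700992

-1.43700992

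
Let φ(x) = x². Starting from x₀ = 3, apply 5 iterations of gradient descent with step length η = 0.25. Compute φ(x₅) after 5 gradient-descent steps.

0.0087890625

φ′(x) = 2x
x₁ = 3 − 0.25·6 = 1.5
x₂ = 1.5 − 0.25·3 = 0.75
x₃ = 0.75 − 0.25·1.5 = 0.375
x₄ = 0.375 − 0.25·0.75 = 0.1875
x₅ = 0.1875 − 0.25·0.375 = 0.09375
φ(0.09375) = 0.0087890625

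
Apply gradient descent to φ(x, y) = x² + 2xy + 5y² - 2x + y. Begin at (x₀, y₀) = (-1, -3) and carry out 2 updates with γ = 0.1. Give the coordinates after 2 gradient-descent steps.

(0.18, -0.1)

∇φ = (2x + 2y - 2, 2x + 10y + 1)
(x₁, y₁) = (-1, -3) − 0.1·(-10, -31) = (0, 0.1)
(x₂, y₂) = (0, 0.1) − 0.1·(-1.8, 2) = (0.18, -0.1)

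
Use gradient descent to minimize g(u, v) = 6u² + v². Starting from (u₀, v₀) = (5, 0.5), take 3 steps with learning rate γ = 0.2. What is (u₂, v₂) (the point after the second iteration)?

(9.8, 0.18)

∇g = (12u, 2v)
(u₁, v₁) = (5, 0.5) − 0.2·(60, 1) = (-7, 0.3)
(u₂, v₂) = (-7, 0.3) − 0.2·(-84, 0.6) = (9.8, 0.18)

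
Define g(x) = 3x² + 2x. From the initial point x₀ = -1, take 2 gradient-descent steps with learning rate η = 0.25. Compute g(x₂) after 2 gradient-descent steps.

g′(x) = 6x + 2
Step 1: g′(-1) = -4; x₁ = -1 − 0.25·(-4) = 0
Step 2: g′(0) = 2; x₂ = 0 − 0.25·2 = -0.5
g(-0.5) = -0.25

-0.25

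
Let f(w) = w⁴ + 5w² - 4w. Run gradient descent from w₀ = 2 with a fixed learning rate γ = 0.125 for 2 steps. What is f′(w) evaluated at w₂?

f′(w) = 4w³ + 10w - 4
Step 1: f′(2) = 48; w₁ = 2 − 0.125·48 = -4
Step 2: f′(-4) = -300; w₂ = -4 − 0.125·(-300) = 33.5
f′(w) at (33.5) = 150712.5

150712.5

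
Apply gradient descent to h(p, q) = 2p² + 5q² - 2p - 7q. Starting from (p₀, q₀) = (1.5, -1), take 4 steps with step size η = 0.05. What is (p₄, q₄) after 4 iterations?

(0.9096, 0.59375)

∇h = (4p - 2, 10q - 7)
(p₁, q₁) = (1.5, -1) − 0.05·(4, -17) = (1.3, -0.15)
(p₂, q₂) = (1.3, -0.15) − 0.05·(3.2, -8.5) = (1.14, 0.275)
(p₃, q₃) = (1.14, 0.275) − 0.05·(2.56, -4.25) = (1.012, 0.4875)
(p₄, q₄) = (1.012, 0.4875) − 0.05·(2.048, -2.125) = (0.9096, 0.59375)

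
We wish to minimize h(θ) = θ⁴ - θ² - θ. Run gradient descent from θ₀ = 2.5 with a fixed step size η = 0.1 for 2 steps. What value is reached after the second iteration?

h′(θ) = 4θ³ - 2θ - 1
θ₁ = 2.5 − 0.1·56.5 = -3.15
θ₂ = -3.15 − 0.1·(-119.7235) = 8.82235

8.82235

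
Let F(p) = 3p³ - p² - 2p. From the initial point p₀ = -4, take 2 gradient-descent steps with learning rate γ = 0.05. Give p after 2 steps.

-72.0625

F′(p) = 9p² - 2p - 2
p₁ = -4 − 0.05·150 = -11.5
p₂ = -11.5 − 0.05·1211.25 = -72.0625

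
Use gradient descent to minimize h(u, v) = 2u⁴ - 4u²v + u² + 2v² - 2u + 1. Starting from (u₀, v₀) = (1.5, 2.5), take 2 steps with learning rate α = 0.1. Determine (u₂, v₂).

(0.8936, 2.596)

∇h = (8u³ - 8uv + 2u - 2, -4u² + 4v)
(u₁, v₁) = (1.5, 2.5) − 0.1·(-2, 1) = (1.7, 2.4)
(u₂, v₂) = (1.7, 2.4) − 0.1·(8.064, -1.96) = (0.8936, 2.596)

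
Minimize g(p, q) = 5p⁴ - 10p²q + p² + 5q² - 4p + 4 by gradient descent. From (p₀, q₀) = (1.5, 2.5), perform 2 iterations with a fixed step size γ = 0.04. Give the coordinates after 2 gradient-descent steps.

(0.4019968, 2.79424)

∇g = (20p³ - 20pq + 2p - 4, -10p² + 10q)
(p₁, q₁) = (1.5, 2.5) − 0.04·(-8.5, 2.5) = (1.84, 2.4)
(p₂, q₂) = (1.84, 2.4) − 0.04·(35.95008, -9.856) = (0.4019968, 2.79424)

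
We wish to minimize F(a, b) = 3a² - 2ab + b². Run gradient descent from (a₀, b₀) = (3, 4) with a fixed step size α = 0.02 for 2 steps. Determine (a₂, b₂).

∇F = (6a - 2b, -2a + 2b)
(a₁, b₁) = (3, 4) − 0.02·(10, 2) = (2.8, 3.96)
(a₂, b₂) = (2.8, 3.96) − 0.02·(8.88, 2.32) = (2.6224, 3.9136)

(2.6224, 3.9136)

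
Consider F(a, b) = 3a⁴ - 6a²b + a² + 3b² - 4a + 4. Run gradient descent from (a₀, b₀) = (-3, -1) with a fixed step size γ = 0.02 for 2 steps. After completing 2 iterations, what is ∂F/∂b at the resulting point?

-1507.3954000896

∇F = (12a³ - 12ab + 2a - 4, -6a² + 6b)
Step 1: at (-3, -1), ∇F = (-370, -60) → (-3, -1) − 0.02·(-370, -60) = (4.4, 0.2)
Step 2: at (4.4, 0.2), ∇F = (1016.448, -114.96) → (4.4, 0.2) − 0.02·(1016.448, -114.96) = (-15.92896, 2.4992)
∂F/∂b at (-15.92896, 2.4992) = -1507.3954000896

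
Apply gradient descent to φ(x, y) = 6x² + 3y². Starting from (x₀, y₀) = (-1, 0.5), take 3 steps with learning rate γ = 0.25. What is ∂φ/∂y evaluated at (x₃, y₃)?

-0.375

∇φ = (12x, 6y)
(x₁, y₁) = (-1, 0.5) − 0.25·(-12, 3) = (2, -0.25)
(x₂, y₂) = (2, -0.25) − 0.25·(24, -1.5) = (-4, 0.125)
(x₃, y₃) = (-4, 0.125) − 0.25·(-48, 0.75) = (8, -0.0625)
∂φ/∂y at (8, -0.0625) = -0.375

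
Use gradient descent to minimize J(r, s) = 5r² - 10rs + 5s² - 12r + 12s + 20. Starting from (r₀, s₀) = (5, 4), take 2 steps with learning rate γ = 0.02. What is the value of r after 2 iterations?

5.064

∇J = (10r - 10s - 12, -10r + 10s + 12)
Step 1: at (5, 4), ∇J = (-2, 2) → (5, 4) − 0.02·(-2, 2) = (5.04, 3.96)
Step 2: at (5.04, 3.96), ∇J = (-1.2, 1.2) → (5.04, 3.96) − 0.02·(-1.2, 1.2) = (5.064, 3.936)
r = 5.064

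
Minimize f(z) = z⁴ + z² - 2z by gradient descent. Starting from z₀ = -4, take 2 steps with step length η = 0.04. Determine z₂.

-40.65199104

f′(z) = 4z³ + 2z - 2
Step 1: f′(-4) = -266; z₁ = -4 − 0.04·(-266) = 6.64
Step 2: f′(6.64) = 1182.299776; z₂ = 6.64 − 0.04·1182.299776 = -40.65199104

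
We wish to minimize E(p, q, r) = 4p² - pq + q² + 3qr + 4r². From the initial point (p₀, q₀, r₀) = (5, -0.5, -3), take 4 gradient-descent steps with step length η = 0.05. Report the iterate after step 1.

(2.975, 0.25, -1.725)

∇E = (8p - q, -p + 2q + 3r, 3q + 8r)
(p₁, q₁, r₁) = (5, -0.5, -3) − 0.05·(40.5, -15, -25.5) = (2.975, 0.25, -1.725)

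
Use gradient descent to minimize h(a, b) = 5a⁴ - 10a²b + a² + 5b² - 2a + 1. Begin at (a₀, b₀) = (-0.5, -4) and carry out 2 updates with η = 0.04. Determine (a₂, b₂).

(-2.9743744, -0.68304)

∇h = (20a³ - 20ab + 2a - 2, -10a² + 10b)
Step 1: at (-0.5, -4), ∇h = (-45.5, -42.5) → (-0.5, -4) − 0.04·(-45.5, -42.5) = (1.32, -2.3)
Step 2: at (1.32, -2.3), ∇h = (107.35936, -40.424) → (1.32, -2.3) − 0.04·(107.35936, -40.424) = (-2.9743744, -0.68304)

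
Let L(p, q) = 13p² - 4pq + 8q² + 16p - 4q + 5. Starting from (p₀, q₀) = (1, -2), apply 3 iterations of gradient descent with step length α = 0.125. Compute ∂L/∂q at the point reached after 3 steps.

∇L = (26p - 4q + 16, -4p + 16q - 4)
Step 1: at (1, -2), ∇L = (50, -40) → (1, -2) − 0.125·(50, -40) = (-5.25, 3)
Step 2: at (-5.25, 3), ∇L = (-132.5, 65) → (-5.25, 3) − 0.125·(-132.5, 65) = (11.3125, -5.125)
Step 3: at (11.3125, -5.125), ∇L = (330.625, -131.25) → (11.3125, -5.125) − 0.125·(330.625, -131.25) = (-30.015625, 11.28125)
∂L/∂q at (-30.015625, 11.28125) = 296.5625

296.5625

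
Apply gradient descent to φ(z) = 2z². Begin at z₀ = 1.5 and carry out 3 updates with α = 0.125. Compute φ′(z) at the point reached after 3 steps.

0.75

φ′(z) = 4z
Step 1: φ′(1.5) = 6; z₁ = 1.5 − 0.125·6 = 0.75
Step 2: φ′(0.75) = 3; z₂ = 0.75 − 0.125·3 = 0.375
Step 3: φ′(0.375) = 1.5; z₃ = 0.375 − 0.125·1.5 = 0.1875
φ′(z) at (0.1875) = 0.75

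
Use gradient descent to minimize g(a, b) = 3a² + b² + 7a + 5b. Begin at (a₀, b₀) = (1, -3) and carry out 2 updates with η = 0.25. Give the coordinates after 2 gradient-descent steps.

∇g = (6a + 7, 2b + 5)
(a₁, b₁) = (1, -3) − 0.25·(13, -1) = (-2.25, -2.75)
(a₂, b₂) = (-2.25, -2.75) − 0.25·(-6.5, -0.5) = (-0.625, -2.625)

(-0.625, -2.625)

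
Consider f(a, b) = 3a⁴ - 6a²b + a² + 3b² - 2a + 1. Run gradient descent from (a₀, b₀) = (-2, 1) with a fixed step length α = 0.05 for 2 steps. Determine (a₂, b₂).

(-0.1394, 2.413)

∇f = (12a³ - 12ab + 2a - 2, -6a² + 6b)
(a₁, b₁) = (-2, 1) − 0.05·(-78, -18) = (1.9, 1.9)
(a₂, b₂) = (1.9, 1.9) − 0.05·(40.788, -10.26) = (-0.1394, 2.413)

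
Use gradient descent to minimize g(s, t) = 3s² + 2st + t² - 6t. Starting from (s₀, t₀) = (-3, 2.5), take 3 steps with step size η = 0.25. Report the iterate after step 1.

∇g = (6s + 2t, 2s + 2t - 6)
(s₁, t₁) = (-3, 2.5) − 0.25·(-13, -7) = (0.25, 4.25)

(0.25, 4.25)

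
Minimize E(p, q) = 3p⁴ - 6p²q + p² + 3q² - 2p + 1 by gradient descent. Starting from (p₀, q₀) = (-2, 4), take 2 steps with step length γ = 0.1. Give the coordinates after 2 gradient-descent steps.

(-4.3472, 2.776)

∇E = (12p³ - 12pq + 2p - 2, -6p² + 6q)
(p₁, q₁) = (-2, 4) − 0.1·(-6, 0) = (-1.4, 4)
(p₂, q₂) = (-1.4, 4) − 0.1·(29.472, 12.24) = (-4.3472, 2.776)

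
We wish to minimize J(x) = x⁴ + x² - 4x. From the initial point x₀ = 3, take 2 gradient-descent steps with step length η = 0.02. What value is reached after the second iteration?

0.80704

J′(x) = 4x³ + 2x - 4
x₁ = 3 − 0.02·110 = 0.8
x₂ = 0.8 − 0.02·(-0.352) = 0.80704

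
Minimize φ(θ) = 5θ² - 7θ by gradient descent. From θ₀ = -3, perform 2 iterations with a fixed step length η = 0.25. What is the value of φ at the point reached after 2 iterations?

φ′(θ) = 10θ - 7
θ₁ = -3 − 0.25·(-37) = 6.25
θ₂ = 6.25 − 0.25·55.5 = -7.625
φ(-7.625) = 344.078125

344.078125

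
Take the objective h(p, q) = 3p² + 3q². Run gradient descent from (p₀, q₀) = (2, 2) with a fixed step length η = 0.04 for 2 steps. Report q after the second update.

∇h = (6p, 6q)
(p₁, q₁) = (2, 2) − 0.04·(12, 12) = (1.52, 1.52)
(p₂, q₂) = (1.52, 1.52) − 0.04·(9.12, 9.12) = (1.1552, 1.1552)
q = 1.1552

1.1552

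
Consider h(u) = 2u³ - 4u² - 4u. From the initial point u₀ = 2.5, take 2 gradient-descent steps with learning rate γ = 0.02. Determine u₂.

2.070052

h′(u) = 6u² - 8u - 4
u₁ = 2.5 − 0.02·13.5 = 2.23
u₂ = 2.23 − 0.02·7.9974 = 2.070052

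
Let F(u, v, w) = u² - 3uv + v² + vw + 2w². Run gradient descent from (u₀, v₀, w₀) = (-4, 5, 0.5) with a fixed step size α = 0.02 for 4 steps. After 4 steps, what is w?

∇F = (2u - 3v, -3u + 2v + w, v + 4w)
Step 1: at (-4, 5, 0.5), ∇F = (-23, 22.5, 7) → (-4, 5, 0.5) − 0.02·(-23, 22.5, 7) = (-3.54, 4.55, 0.36)
Step 2: at (-3.54, 4.55, 0.36), ∇F = (-20.73, 20.08, 5.99) → (-3.54, 4.55, 0.36) − 0.02·(-20.73, 20.08, 5.99) = (-3.1254, 4.1484, 0.2402)
Step 3: at (-3.1254, 4.1484, 0.2402), ∇F = (-18.696, 17.9132, 5.1092) → (-3.1254, 4.1484, 0.2402) − 0.02·(-18.696, 17.9132, 5.1092) = (-2.75148, 3.790136, 0.138016)
Step 4: at (-2.75148, 3.790136, 0.138016), ∇F = (-16.873368, 15.972728, 4.3422) → (-2.75148, 3.790136, 0.138016) − 0.02·(-16.873368, 15.972728, 4.3422) = (-2.41401264, 3.47068144, 0.051172)
w = 0.051172

0.051172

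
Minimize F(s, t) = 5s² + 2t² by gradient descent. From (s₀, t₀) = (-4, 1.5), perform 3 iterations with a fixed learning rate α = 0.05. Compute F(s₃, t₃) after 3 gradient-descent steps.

∇F = (10s, 4t)
(s₁, t₁) = (-4, 1.5) − 0.05·(-40, 6) = (-2, 1.2)
(s₂, t₂) = (-2, 1.2) − 0.05·(-20, 4.8) = (-1, 0.96)
(s₃, t₃) = (-1, 0.96) − 0.05·(-10, 3.84) = (-0.5, 0.768)
F(-0.5, 0.768) = 2.429648

2.429648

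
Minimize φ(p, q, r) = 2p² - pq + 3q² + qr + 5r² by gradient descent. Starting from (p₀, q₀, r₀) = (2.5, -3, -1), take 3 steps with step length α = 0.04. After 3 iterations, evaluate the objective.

∇φ = (4p - q, -p + 6q + r, q + 10r)
Step 1: at (2.5, -3, -1), ∇φ = (13, -21.5, -13) → (2.5, -3, -1) − 0.04·(13, -21.5, -13) = (1.98, -2.14, -0.48)
Step 2: at (1.98, -2.14, -0.48), ∇φ = (10.06, -15.3, -6.94) → (1.98, -2.14, -0.48) − 0.04·(10.06, -15.3, -6.94) = (1.5776, -1.528, -0.2024)
Step 3: at (1.5776, -1.528, -0.2024), ∇φ = (7.8384, -10.948, -3.552) → (1.5776, -1.528, -0.2024) − 0.04·(7.8384, -10.948, -3.552) = (1.264064, -1.09008, -0.06032)
φ(1.264064, -1.09008, -0.06032) = 8.222415834112

8.222415834112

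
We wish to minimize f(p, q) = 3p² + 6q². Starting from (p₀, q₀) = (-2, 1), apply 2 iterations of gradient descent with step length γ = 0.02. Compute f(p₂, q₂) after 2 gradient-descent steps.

9.19807488

∇f = (6p, 12q)
Step 1: at (-2, 1), ∇f = (-12, 12) → (-2, 1) − 0.02·(-12, 12) = (-1.76, 0.76)
Step 2: at (-1.76, 0.76), ∇f = (-10.56, 9.12) → (-1.76, 0.76) − 0.02·(-10.56, 9.12) = (-1.5488, 0.5776)
f(-1.5488, 0.5776) = 9.19807488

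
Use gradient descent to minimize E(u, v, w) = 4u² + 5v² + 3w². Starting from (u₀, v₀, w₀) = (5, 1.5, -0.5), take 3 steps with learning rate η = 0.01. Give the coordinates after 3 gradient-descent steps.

(3.89344, 1.0935, -0.415292)

∇E = (8u, 10v, 6w)
(u₁, v₁, w₁) = (5, 1.5, -0.5) − 0.01·(40, 15, -3) = (4.6, 1.35, -0.47)
(u₂, v₂, w₂) = (4.6, 1.35, -0.47) − 0.01·(36.8, 13.5, -2.82) = (4.232, 1.215, -0.4418)
(u₃, v₃, w₃) = (4.232, 1.215, -0.4418) − 0.01·(33.856, 12.15, -2.6508) = (3.89344, 1.0935, -0.415292)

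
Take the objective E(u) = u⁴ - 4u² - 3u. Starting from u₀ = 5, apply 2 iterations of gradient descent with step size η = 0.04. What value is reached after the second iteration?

357.31672832

E′(u) = 4u³ - 8u - 3
u₁ = 5 − 0.04·457 = -13.28
u₂ = -13.28 − 0.04·(-9264.918208) = 357.31672832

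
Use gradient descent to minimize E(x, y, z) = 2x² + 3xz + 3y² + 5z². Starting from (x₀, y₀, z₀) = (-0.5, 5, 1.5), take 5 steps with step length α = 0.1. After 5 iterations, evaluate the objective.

∇E = (4x + 3z, 6y, 3x + 10z)
(x₁, y₁, z₁) = (-0.5, 5, 1.5) − 0.1·(2.5, 30, 13.5) = (-0.75, 2, 0.15)
(x₂, y₂, z₂) = (-0.75, 2, 0.15) − 0.1·(-2.55, 12, -0.75) = (-0.495, 0.8, 0.225)
(x₃, y₃, z₃) = (-0.495, 0.8, 0.225) − 0.1·(-1.305, 4.8, 0.765) = (-0.3645, 0.32, 0.1485)
(x₄, y₄, z₄) = (-0.3645, 0.32, 0.1485) − 0.1·(-1.0125, 1.92, 0.3915) = (-0.26325, 0.128, 0.10935)
(x₅, y₅, z₅) = (-0.26325, 0.128, 0.10935) − 0.1·(-0.72495, 0.768, 0.30375) = (-0.190755, 0.0512, 0.078975)
E(-0.190755, 0.0512, 0.078975) = 0.0666298848

0.0666298848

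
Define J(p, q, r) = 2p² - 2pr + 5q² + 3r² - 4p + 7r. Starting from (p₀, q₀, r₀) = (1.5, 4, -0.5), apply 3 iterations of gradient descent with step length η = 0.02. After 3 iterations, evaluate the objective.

∇J = (4p - 2r - 4, 10q, -2p + 6r + 7)
(p₁, q₁, r₁) = (1.5, 4, -0.5) − 0.02·(3, 40, 1) = (1.44, 3.2, -0.52)
(p₂, q₂, r₂) = (1.44, 3.2, -0.52) − 0.02·(2.8, 32, 1) = (1.384, 2.56, -0.54)
(p₃, q₃, r₃) = (1.384, 2.56, -0.54) − 0.02·(2.616, 25.6, 0.992) = (1.33168, 2.048, -0.55984)
J(1.33168, 2.048, -0.55984) = 17.703981184

17.703981184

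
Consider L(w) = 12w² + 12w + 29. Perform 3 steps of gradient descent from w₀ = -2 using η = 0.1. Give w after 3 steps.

3.616

L′(w) = 24w + 12
w₁ = -2 − 0.1·(-36) = 1.6
w₂ = 1.6 − 0.1·50.4 = -3.44
w₃ = -3.44 − 0.1·(-70.56) = 3.616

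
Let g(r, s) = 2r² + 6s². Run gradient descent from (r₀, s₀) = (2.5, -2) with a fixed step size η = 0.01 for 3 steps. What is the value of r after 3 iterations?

∇g = (4r, 12s)
(r₁, s₁) = (2.5, -2) − 0.01·(10, -24) = (2.4, -1.76)
(r₂, s₂) = (2.4, -1.76) − 0.01·(9.6, -21.12) = (2.304, -1.5488)
(r₃, s₃) = (2.304, -1.5488) − 0.01·(9.216, -18.5856) = (2.21184, -1.362944)
r = 2.21184

2.21184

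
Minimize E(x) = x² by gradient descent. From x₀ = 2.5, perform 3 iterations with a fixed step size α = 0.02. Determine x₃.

2.21184

E′(x) = 2x
x₁ = 2.5 − 0.02·5 = 2.4
x₂ = 2.4 − 0.02·4.8 = 2.304
x₃ = 2.304 − 0.02·4.608 = 2.21184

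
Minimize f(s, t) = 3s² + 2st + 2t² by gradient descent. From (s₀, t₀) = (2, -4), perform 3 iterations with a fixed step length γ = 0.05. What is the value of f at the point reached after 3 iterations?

∇f = (6s + 2t, 2s + 4t)
(s₁, t₁) = (2, -4) − 0.05·(4, -12) = (1.8, -3.4)
(s₂, t₂) = (1.8, -3.4) − 0.05·(4, -10) = (1.6, -2.9)
(s₃, t₃) = (1.6, -2.9) − 0.05·(3.8, -8.4) = (1.41, -2.48)
f(1.41, -2.48) = 11.2715

11.2715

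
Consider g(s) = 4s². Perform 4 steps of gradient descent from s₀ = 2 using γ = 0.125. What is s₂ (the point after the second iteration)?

0

g′(s) = 8s
s₁ = 2 − 0.125·16 = 0
s₂ = 0 − 0.125·0 = 0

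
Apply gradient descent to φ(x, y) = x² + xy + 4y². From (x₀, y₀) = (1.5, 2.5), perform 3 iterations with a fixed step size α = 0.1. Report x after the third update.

0.5825

∇φ = (2x + y, x + 8y)
(x₁, y₁) = (1.5, 2.5) − 0.1·(5.5, 21.5) = (0.95, 0.35)
(x₂, y₂) = (0.95, 0.35) − 0.1·(2.25, 3.75) = (0.725, -0.025)
(x₃, y₃) = (0.725, -0.025) − 0.1·(1.425, 0.525) = (0.5825, -0.0775)
x = 0.5825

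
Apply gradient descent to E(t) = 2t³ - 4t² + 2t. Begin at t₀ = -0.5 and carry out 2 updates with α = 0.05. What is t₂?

-1.5546875

E′(t) = 6t² - 8t + 2
Step 1: E′(-0.5) = 7.5; t₁ = -0.5 − 0.05·7.5 = -0.875
Step 2: E′(-0.875) = 13.59375; t₂ = -0.875 − 0.05·13.59375 = -1.5546875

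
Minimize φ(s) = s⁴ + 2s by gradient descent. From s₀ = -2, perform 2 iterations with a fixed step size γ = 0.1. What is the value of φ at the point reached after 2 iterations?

0.8256

φ′(s) = 4s³ + 2
s₁ = -2 − 0.1·(-30) = 1
s₂ = 1 − 0.1·6 = 0.4
φ(0.4) = 0.8256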